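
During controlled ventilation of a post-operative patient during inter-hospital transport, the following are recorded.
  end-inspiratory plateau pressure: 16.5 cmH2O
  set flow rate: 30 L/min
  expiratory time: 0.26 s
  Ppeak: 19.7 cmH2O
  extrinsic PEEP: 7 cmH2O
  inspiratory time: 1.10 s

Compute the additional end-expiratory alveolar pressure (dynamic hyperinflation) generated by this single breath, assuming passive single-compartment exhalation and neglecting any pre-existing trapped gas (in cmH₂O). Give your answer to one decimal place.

Flow: 30 L/min ÷ 60 = 0.5 L/s.
Vt = flow × Ti = 0.5 L/s × 1.10 s × 1000 mL/L = 550.0 mL.
R = (PIP − Pplat)/V̇ = (19.7 − 16.5) / 0.5 = 3.2/0.5 = 6.4 cmH2O·s/L.
C = Vt/(Pplat − PEEP) = 550.0 / (16.5 − 7) = 550.0/9.5 = 57.895 mL/cmH2O.
τ = R × C = 6.4 × 0.0579 L/cmH2O = 0.3706 s.
Fraction remaining = e^(−Te/τ) = e^(−0.26/0.3706) = 0.4958; trapped volume = 550.0 × 0.4958 = 272.69 mL.
Additional alveolar pressure from trapping ≈ V_trapped / C = 272.69 / 57.895 = 4.71 cmH2O.

4.7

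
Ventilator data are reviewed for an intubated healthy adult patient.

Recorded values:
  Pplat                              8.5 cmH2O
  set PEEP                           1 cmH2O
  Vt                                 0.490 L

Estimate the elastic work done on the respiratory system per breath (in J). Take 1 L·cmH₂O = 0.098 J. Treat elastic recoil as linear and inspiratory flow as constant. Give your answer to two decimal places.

Elastic work ≈ ½ × (Pplat − PEEP) × Vt = 0.5 × (8.5 − 1) × 0.490 L = 0.5 × 7.5 × 0.490 = 1.838 L·cmH2O.
× 0.098 J/(L·cmH2O) → 0.1801 J.

0.18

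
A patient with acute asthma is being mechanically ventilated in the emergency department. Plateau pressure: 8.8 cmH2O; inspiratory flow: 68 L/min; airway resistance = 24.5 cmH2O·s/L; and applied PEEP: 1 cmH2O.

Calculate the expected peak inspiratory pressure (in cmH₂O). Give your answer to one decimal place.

36.6

Flow: 68 L/min ÷ 60 = 1.1333 L/s.
PIP = Pplat + Raw × flow = 8.8 + 24.5 × 1.1333 = 8.8 + 27.766 = 36.566 cmH2O.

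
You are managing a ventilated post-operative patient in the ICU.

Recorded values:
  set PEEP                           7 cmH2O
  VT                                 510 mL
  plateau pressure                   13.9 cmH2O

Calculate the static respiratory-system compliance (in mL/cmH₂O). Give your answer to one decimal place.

Cstat = Vt / (Pplat − PEEP) = 510 / (13.9 − 7) = 510 / 6.9 = 73.913 mL/cmH2O.

73.9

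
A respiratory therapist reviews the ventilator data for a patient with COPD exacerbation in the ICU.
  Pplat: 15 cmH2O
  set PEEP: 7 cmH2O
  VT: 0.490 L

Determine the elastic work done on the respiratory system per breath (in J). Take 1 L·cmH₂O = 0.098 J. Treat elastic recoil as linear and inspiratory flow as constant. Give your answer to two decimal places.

Elastic work ≈ ½ × (Pplat − PEEP) × Vt = 0.5 × (15 − 7) × 0.490 L = 0.5 × 8.0 × 0.490 = 1.96 L·cmH2O.
× 0.098 J/(L·cmH2O) → 0.1921 J.

0.19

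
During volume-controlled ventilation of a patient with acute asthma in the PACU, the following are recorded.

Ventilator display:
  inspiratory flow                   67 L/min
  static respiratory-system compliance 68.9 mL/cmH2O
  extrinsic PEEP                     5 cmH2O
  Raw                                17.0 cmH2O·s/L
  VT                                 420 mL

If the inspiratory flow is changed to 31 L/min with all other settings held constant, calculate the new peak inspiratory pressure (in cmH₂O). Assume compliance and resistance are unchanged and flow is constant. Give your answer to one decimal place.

Flow: 67 L/min ÷ 60 = 1.1167 L/s.
New flow: 31 L/min ÷ 60 = 0.5167 L/s.
PIP = Vt/C + R·V̇ + PEEP (constant-flow equation of motion).
Only the resistive term changes: ΔPIP = R × ΔV̇ = 17.0 × (0.5167 − 1.1167) = 17.0 × -0.6 = -10.2 cmH2O.
Original PIP = 420/68.9 + 17.0×1.1167 + 5 = 30.08 cmH2O; new PIP = 30.08 + (-10.2) = 19.88 cmH2O.

19.9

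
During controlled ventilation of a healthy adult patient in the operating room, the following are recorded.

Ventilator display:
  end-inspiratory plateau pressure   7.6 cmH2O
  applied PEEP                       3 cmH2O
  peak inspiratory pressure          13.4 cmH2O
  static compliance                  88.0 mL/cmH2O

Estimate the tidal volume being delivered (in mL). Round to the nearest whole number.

Vt = Cstat × (Pplat − PEEP) = 88.0 × (7.6 − 3) = 88.0 × 4.6 = 404.8 mL.

405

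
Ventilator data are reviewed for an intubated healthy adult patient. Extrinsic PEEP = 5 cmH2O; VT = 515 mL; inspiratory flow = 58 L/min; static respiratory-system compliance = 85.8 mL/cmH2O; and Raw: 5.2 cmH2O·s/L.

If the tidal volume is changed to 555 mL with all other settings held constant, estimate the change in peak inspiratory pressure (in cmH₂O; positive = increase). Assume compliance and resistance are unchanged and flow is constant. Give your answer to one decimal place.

0.5

PIP = Vt/C + R·V̇ + PEEP (constant-flow equation of motion).
Only the elastic term changes: ΔPIP = ΔVt / C = (555 − 515) / 85.8 = 0.4662 cmH2O.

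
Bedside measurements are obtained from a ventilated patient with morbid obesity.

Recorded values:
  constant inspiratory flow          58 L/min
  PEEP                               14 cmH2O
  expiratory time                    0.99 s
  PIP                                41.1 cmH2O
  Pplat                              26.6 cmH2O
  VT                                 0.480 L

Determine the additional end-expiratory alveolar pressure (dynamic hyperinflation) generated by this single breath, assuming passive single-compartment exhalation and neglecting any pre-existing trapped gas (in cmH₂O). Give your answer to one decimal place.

2.2

Flow: 58 L/min ÷ 60 = 0.9667 L/s.
R = (PIP − Pplat)/V̇ = (41.1 − 26.6) / 0.9667 = 14.5/0.9667 = 14.999 cmH2O·s/L.
C = Vt/(Pplat − PEEP) = 480.0 / (26.6 − 14) = 480.0/12.6 = 38.095 mL/cmH2O.
τ = R × C = 14.999 × 0.0381 L/cmH2O = 0.5715 s.
Fraction remaining = e^(−Te/τ) = e^(−0.99/0.5715) = 0.1769; trapped volume = 480.0 × 0.1769 = 84.912 mL.
Additional alveolar pressure from trapping ≈ V_trapped / C = 84.912 / 38.095 = 2.229 cmH2O.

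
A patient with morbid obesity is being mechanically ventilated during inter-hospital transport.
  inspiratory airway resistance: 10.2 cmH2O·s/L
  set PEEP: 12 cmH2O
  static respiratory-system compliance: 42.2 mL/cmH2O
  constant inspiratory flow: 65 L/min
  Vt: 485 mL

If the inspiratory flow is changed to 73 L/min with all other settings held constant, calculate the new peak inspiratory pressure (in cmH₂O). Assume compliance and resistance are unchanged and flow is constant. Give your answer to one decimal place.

35.9

Flow: 65 L/min ÷ 60 = 1.0833 L/s.
New flow: 73 L/min ÷ 60 = 1.2167 L/s.
PIP = Vt/C + R·V̇ + PEEP (constant-flow equation of motion).
Only the resistive term changes: ΔPIP = R × ΔV̇ = 10.2 × (1.2167 − 1.0833) = 10.2 × 0.1334 = 1.361 cmH2O.
Original PIP = 485/42.2 + 10.2×1.0833 + 12 = 34.543 cmH2O; new PIP = 34.543 + (1.361) = 35.904 cmH2O.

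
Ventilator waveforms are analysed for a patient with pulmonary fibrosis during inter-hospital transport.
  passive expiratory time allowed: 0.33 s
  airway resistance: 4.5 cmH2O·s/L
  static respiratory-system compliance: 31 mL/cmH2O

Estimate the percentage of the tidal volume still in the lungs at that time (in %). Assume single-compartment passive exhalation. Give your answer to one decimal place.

9.4

τ = R × C = 4.5 × 31 mL/cmH2O = 4.5 × 0.031 L/cmH2O = 0.1395 s.
Passive exhalation: V(t)/V₀ = e^(−t/τ) = e^(−0.33/0.1395) = 0.09389.
Fraction remaining = 0.09389 → 9.389%.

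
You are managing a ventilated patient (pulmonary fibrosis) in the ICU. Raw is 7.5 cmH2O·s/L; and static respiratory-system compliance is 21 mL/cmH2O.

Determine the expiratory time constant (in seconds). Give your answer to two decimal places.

0.16

τ = R × C = 7.5 × 21 mL/cmH2O = 7.5 × 0.021 L/cmH2O = 0.1575 s.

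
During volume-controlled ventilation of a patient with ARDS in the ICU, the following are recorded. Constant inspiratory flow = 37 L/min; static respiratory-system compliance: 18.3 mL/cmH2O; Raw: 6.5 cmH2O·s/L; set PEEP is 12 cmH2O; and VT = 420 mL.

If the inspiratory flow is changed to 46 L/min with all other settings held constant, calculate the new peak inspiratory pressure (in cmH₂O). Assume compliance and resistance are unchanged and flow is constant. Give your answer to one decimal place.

39.9

Flow: 37 L/min ÷ 60 = 0.6167 L/s.
New flow: 46 L/min ÷ 60 = 0.7667 L/s.
PIP = Vt/C + R·V̇ + PEEP (constant-flow equation of motion).
Only the resistive term changes: ΔPIP = R × ΔV̇ = 6.5 × (0.7667 − 0.6167) = 6.5 × 0.15 = 0.975 cmH2O.
Original PIP = 420/18.3 + 6.5×0.6167 + 12 = 38.959 cmH2O; new PIP = 38.959 + (0.975) = 39.934 cmH2O.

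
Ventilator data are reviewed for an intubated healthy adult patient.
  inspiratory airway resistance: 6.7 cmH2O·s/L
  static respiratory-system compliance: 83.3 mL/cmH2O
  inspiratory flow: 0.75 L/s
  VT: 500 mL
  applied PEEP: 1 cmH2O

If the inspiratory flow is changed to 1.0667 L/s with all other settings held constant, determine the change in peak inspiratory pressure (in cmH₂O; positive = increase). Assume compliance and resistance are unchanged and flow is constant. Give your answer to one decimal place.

PIP = Vt/C + R·V̇ + PEEP (constant-flow equation of motion).
Only the resistive term changes: ΔPIP = R × ΔV̇ = 6.7 × (1.0667 − 0.75) = 6.7 × 0.3167 = 2.122 cmH2O.

2.1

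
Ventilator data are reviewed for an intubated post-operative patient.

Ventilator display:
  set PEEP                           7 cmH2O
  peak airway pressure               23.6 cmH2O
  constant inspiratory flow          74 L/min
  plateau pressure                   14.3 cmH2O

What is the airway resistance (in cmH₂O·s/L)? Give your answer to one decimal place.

Flow: 74 L/min ÷ 60 = 1.2333 L/s.
Raw = (PIP − Pplat) / flow = (23.6 − 14.3) / 1.2333 = 9.3 / 1.2333 = 7.541 cmH2O·s/L.

7.5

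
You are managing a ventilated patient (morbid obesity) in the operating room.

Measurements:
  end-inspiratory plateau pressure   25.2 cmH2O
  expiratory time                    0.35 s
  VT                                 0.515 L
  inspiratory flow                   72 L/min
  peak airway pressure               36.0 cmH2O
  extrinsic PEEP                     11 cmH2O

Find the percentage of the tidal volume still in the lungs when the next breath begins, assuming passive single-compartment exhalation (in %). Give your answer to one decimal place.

34.2

Flow: 72 L/min ÷ 60 = 1.2 L/s.
R = (PIP − Pplat)/V̇ = (36.0 − 25.2) / 1.2 = 10.8/1.2 = 9.0 cmH2O·s/L.
C = Vt/(Pplat − PEEP) = 515.0 / (25.2 − 11) = 515.0/14.2 = 36.268 mL/cmH2O.
τ = R × C = 9.0 × 0.03627 L/cmH2O = 0.3264 s.
Fraction remaining at end-expiration = e^(−Te/τ) = e^(−0.35/0.3264) = 0.3422 → 34.22%.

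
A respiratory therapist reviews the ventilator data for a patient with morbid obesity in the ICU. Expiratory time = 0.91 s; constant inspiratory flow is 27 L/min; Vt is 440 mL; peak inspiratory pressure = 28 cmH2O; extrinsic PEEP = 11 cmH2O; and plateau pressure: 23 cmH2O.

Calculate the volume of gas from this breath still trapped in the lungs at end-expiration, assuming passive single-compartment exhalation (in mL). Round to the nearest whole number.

Flow: 27 L/min ÷ 60 = 0.45 L/s.
R = (PIP − Pplat)/V̇ = (28 − 23) / 0.45 = 5.0/0.45 = 11.111 cmH2O·s/L.
C = Vt/(Pplat − PEEP) = 440.0 / (23 − 11) = 440.0/12.0 = 36.667 mL/cmH2O.
τ = R × C = 11.111 × 0.03667 L/cmH2O = 0.4074 s.
Fraction remaining = e^(−Te/τ) = e^(−0.91/0.4074) = 0.1071.
Trapped volume = 440.0 × 0.1071 = 47.124 mL.

47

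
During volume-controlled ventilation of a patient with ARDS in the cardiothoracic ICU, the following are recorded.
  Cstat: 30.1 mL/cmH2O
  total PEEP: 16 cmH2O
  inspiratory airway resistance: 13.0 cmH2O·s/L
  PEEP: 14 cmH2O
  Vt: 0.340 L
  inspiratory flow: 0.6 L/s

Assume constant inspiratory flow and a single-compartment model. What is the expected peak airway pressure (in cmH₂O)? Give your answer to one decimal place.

Total PEEP = 16 cmH2O (set 14 + intrinsic 2); this is the baseline alveolar pressure.
Equation of motion (constant flow): PIP = Vt/C + R·V̇ + PEEP.
PIP = 340/30.1 + 13.0×0.6 + 16 = 11.296 + 7.8 + 16 = 35.096 cmH2O.

35.1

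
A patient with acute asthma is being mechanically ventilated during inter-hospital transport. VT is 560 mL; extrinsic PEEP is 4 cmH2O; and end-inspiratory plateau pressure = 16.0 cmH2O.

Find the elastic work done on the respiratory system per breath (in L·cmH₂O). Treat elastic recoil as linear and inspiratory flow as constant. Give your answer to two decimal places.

Elastic work ≈ ½ × (Pplat − PEEP) × Vt = 0.5 × (16.0 − 4) × 0.560 L = 0.5 × 12.0 × 0.560 = 3.36 L·cmH2O.

3.36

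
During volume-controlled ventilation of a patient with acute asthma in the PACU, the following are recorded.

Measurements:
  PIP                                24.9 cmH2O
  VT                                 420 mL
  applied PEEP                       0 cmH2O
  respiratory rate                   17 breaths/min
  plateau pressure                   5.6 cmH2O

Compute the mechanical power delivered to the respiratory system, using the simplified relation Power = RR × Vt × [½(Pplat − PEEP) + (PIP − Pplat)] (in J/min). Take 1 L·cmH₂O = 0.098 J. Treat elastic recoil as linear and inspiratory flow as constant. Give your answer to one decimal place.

Per-breath work = Vt × [½(Pplat−PEEP) + (PIP−Pplat)] = 0.420 × [0.5×5.6 + 19.3] = 0.420 × 22.1 = 9.282 L·cmH2O.
Power = 17 × 9.282 = 157.79 L·cmH2O/min.
× 0.098 J/(L·cmH2O) → 15.463 J/min.

15.5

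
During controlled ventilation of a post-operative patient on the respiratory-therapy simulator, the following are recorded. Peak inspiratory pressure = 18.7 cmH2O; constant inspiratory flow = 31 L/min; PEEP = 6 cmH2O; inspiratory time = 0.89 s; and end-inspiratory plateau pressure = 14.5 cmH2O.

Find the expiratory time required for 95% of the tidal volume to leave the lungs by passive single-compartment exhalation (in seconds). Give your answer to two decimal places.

Flow: 31 L/min ÷ 60 = 0.5167 L/s.
Vt = flow × Ti = 0.5167 L/s × 0.89 s × 1000 mL/L = 459.86 mL.
R = (PIP − Pplat)/V̇ = (18.7 − 14.5) / 0.5167 = 4.2/0.5167 = 8.129 cmH2O·s/L.
C = Vt/(Pplat − PEEP) = 459.86 / (14.5 − 6) = 459.86/8.5 = 54.101 mL/cmH2O.
τ = R × C = 8.129 × 0.0541 L/cmH2O = 0.4398 s.
t = −τ·ln(1 − 0.95) = −0.4398·ln(0.05) = 1.318 s.

1.32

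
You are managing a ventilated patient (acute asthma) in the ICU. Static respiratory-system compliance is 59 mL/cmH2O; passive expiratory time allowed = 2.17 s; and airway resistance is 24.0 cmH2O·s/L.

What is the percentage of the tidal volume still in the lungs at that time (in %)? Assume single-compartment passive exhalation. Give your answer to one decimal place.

21.6

τ = R × C = 24.0 × 59 mL/cmH2O = 24.0 × 0.059 L/cmH2O = 1.416 s.
Passive exhalation: V(t)/V₀ = e^(−t/τ) = e^(−2.17/1.416) = 0.216.
Fraction remaining = 0.216 → 21.6%.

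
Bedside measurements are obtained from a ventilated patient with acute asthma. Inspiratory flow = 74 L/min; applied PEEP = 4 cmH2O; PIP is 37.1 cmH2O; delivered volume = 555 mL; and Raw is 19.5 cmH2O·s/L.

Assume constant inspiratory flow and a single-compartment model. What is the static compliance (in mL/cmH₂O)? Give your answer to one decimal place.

Flow: 74 L/min ÷ 60 = 1.2333 L/s.
Equation of motion (constant flow): PIP = Vt/C + R·V̇ + PEEP.
Vt/C = PIP − R·V̇ − PEEP = 37.1 − 19.5×1.2333 − 4 = 37.1 − 24.049 − 4 = 9.051 cmH2O.
C = Vt / 9.051 = 555 / 9.051 = 61.319 mL/cmH2O.

61.3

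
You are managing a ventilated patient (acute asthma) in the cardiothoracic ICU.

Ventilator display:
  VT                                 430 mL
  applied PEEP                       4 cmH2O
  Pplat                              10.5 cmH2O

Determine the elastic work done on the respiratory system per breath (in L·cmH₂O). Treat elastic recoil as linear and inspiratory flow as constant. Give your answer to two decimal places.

Elastic work ≈ ½ × (Pplat − PEEP) × Vt = 0.5 × (10.5 − 4) × 0.430 L = 0.5 × 6.5 × 0.430 = 1.398 L·cmH2O.

1.40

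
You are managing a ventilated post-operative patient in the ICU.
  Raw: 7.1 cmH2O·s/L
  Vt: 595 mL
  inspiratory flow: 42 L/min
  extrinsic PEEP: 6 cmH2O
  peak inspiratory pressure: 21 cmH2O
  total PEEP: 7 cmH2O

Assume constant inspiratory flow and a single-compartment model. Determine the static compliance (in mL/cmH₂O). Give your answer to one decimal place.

Flow: 42 L/min ÷ 60 = 0.7 L/s.
Total PEEP = 7 cmH2O (set 6 + intrinsic 1); this is the baseline alveolar pressure.
Equation of motion (constant flow): PIP = Vt/C + R·V̇ + PEEP.
Vt/C = PIP − R·V̇ − PEEP = 21 − 7.1×0.7 − 7 = 21 − 4.97 − 7 = 9.03 cmH2O.
C = Vt / 9.03 = 595 / 9.03 = 65.891 mL/cmH2O.

65.9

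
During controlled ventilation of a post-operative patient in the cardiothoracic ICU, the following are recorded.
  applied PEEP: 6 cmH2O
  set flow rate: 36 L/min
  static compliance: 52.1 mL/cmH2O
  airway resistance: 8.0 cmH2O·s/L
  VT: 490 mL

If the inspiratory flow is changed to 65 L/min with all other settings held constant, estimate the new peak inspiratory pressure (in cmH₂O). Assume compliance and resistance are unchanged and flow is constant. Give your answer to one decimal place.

Flow: 36 L/min ÷ 60 = 0.6 L/s.
New flow: 65 L/min ÷ 60 = 1.0833 L/s.
PIP = Vt/C + R·V̇ + PEEP (constant-flow equation of motion).
Only the resistive term changes: ΔPIP = R × ΔV̇ = 8.0 × (1.0833 − 0.6) = 8.0 × 0.4833 = 3.866 cmH2O.
Original PIP = 490/52.1 + 8.0×0.6 + 6 = 20.205 cmH2O; new PIP = 20.205 + (3.866) = 24.071 cmH2O.

24.1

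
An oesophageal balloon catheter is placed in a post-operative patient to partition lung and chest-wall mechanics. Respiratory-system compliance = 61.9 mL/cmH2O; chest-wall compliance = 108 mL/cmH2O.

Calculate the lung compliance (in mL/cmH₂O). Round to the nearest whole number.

1/CL = 1/Crs − 1/Ccw.
1/CL = 1/61.9 − 1/108 = 0.006896.
CL = 145.01 mL/cmH2O.

145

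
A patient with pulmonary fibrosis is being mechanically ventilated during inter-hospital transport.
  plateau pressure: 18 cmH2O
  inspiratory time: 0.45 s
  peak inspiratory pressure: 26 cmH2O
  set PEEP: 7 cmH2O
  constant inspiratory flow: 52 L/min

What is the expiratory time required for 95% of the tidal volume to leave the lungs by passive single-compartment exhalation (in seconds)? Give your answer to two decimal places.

0.98

Flow: 52 L/min ÷ 60 = 0.8667 L/s.
Vt = flow × Ti = 0.8667 L/s × 0.45 s × 1000 mL/L = 390.02 mL.
R = (PIP − Pplat)/V̇ = (26 − 18) / 0.8667 = 8.0/0.8667 = 9.23 cmH2O·s/L.
C = Vt/(Pplat − PEEP) = 390.02 / (18 − 7) = 390.02/11.0 = 35.456 mL/cmH2O.
τ = R × C = 9.23 × 0.03546 L/cmH2O = 0.3273 s.
t = −τ·ln(1 − 0.95) = −0.3273·ln(0.05) = 0.9805 s.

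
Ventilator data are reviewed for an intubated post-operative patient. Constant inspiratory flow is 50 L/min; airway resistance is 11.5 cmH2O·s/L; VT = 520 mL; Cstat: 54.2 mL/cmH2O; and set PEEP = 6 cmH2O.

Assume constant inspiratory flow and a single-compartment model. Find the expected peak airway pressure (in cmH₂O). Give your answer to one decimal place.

25.2

Flow: 50 L/min ÷ 60 = 0.8333 L/s.
Equation of motion (constant flow): PIP = Vt/C + R·V̇ + PEEP.
PIP = 520/54.2 + 11.5×0.8333 + 6 = 9.594 + 9.583 + 6 = 25.177 cmH2O.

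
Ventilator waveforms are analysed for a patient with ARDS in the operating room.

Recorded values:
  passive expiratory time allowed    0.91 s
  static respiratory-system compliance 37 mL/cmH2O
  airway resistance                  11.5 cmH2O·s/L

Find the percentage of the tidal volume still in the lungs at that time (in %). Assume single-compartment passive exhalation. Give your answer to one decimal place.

τ = R × C = 11.5 × 37 mL/cmH2O = 11.5 × 0.037 L/cmH2O = 0.4255 s.
Passive exhalation: V(t)/V₀ = e^(−t/τ) = e^(−0.91/0.4255) = 0.1178.
Fraction remaining = 0.1178 → 11.78%.

11.8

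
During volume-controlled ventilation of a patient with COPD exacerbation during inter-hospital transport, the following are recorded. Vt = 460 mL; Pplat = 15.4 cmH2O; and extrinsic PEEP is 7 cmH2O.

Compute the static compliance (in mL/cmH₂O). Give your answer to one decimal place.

Cstat = Vt / (Pplat − PEEP) = 460 / (15.4 − 7) = 460 / 8.4 = 54.762 mL/cmH2O.

54.8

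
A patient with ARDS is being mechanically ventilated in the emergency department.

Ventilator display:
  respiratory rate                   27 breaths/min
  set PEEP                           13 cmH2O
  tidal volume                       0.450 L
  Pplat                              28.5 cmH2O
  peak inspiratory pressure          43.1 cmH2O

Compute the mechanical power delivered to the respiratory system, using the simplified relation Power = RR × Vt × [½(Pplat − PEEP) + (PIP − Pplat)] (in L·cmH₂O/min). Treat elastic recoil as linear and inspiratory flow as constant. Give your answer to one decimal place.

271.6

Per-breath work = Vt × [½(Pplat−PEEP) + (PIP−Pplat)] = 0.450 × [0.5×15.5 + 14.6] = 0.450 × 22.35 = 10.058 L·cmH2O.
Power = 27 × 10.058 = 271.57 L·cmH2O/min.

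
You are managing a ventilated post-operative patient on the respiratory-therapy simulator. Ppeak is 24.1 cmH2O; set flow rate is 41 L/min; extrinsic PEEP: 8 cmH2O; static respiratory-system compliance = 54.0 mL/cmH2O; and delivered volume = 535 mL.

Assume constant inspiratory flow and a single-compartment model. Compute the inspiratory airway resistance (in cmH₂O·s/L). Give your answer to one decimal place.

Flow: 41 L/min ÷ 60 = 0.6833 L/s.
Equation of motion (constant flow): PIP = Vt/C + R·V̇ + PEEP.
R·V̇ = PIP − Vt/C − PEEP = 24.1 − 535/54.0 − 8 = 24.1 − 9.907 − 8 = 6.193 cmH2O.
R = 6.193 / 0.6833 = 9.063 cmH2O·s/L.

9.1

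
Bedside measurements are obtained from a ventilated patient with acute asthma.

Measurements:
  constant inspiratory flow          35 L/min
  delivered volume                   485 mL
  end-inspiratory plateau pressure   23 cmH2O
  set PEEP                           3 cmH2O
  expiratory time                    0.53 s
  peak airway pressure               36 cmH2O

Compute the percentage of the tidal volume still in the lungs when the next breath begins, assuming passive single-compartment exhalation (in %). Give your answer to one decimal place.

Flow: 35 L/min ÷ 60 = 0.5833 L/s.
R = (PIP − Pplat)/V̇ = (36 − 23) / 0.5833 = 13.0/0.5833 = 22.287 cmH2O·s/L.
C = Vt/(Pplat − PEEP) = 485.0 / (23 − 3) = 485.0/20.0 = 24.25 mL/cmH2O.
τ = R × C = 22.287 × 0.02425 L/cmH2O = 0.5405 s.
Fraction remaining at end-expiration = e^(−Te/τ) = e^(−0.53/0.5405) = 0.3751 → 37.51%.

37.5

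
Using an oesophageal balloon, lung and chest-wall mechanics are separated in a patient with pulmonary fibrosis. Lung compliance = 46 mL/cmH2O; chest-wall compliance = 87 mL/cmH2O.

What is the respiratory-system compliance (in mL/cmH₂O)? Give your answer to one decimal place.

Lung and chest wall are elastances in series: 1/Crs = 1/CL + 1/Ccw.
1/Crs = 1/46 + 1/87 = 0.03323.
Crs = 30.093 mL/cmH2O.

30.1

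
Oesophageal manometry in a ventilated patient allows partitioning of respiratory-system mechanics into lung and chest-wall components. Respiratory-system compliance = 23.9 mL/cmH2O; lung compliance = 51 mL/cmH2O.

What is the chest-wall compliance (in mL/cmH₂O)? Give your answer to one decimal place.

1/Ccw = 1/Crs − 1/CL.
1/Ccw = 1/23.9 − 1/51 = 0.02223.
Ccw = 44.984 mL/cmH2O.

45.0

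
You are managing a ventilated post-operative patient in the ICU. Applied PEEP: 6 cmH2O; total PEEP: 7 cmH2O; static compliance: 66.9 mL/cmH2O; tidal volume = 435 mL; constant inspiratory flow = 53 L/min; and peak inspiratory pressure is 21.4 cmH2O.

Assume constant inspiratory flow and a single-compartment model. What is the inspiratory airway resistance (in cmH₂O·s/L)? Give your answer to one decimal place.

Flow: 53 L/min ÷ 60 = 0.8833 L/s.
Total PEEP = 7 cmH2O (set 6 + intrinsic 1); this is the baseline alveolar pressure.
Equation of motion (constant flow): PIP = Vt/C + R·V̇ + PEEP.
R·V̇ = PIP − Vt/C − PEEP = 21.4 − 435/66.9 − 7 = 21.4 − 6.502 − 7 = 7.898 cmH2O.
R = 7.898 / 0.8833 = 8.941 cmH2O·s/L.

8.9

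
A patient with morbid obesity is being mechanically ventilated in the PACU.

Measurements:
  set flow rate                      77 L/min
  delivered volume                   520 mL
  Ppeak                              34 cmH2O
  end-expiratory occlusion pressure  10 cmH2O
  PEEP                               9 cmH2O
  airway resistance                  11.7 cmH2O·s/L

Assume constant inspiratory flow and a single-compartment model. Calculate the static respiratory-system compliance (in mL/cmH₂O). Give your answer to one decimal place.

57.9

Flow: 77 L/min ÷ 60 = 1.2833 L/s.
Total PEEP = 10 cmH2O (set 9 + intrinsic 1); this is the baseline alveolar pressure.
Equation of motion (constant flow): PIP = Vt/C + R·V̇ + PEEP.
Vt/C = PIP − R·V̇ − PEEP = 34 − 11.7×1.2833 − 10 = 34 − 15.015 − 10 = 8.985 cmH2O.
C = Vt / 8.985 = 520 / 8.985 = 57.874 mL/cmH2O.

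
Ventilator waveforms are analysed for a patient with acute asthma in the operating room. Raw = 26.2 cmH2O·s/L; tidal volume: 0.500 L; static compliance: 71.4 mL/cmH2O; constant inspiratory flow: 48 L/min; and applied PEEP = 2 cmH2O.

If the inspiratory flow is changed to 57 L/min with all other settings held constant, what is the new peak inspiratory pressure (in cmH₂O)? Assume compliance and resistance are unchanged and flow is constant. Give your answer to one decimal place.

33.9

Flow: 48 L/min ÷ 60 = 0.8 L/s.
New flow: 57 L/min ÷ 60 = 0.95 L/s.
PIP = Vt/C + R·V̇ + PEEP (constant-flow equation of motion).
Only the resistive term changes: ΔPIP = R × ΔV̇ = 26.2 × (0.95 − 0.8) = 26.2 × 0.15 = 3.93 cmH2O.
Original PIP = 500/71.4 + 26.2×0.8 + 2 = 29.963 cmH2O; new PIP = 29.963 + (3.93) = 33.893 cmH2O.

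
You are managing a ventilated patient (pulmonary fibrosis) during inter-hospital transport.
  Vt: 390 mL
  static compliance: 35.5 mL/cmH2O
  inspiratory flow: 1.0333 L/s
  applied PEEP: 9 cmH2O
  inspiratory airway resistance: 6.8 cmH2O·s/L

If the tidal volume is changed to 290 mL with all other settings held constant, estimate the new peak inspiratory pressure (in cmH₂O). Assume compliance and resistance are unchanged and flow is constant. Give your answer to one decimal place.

24.2

PIP = Vt/C + R·V̇ + PEEP (constant-flow equation of motion).
Only the elastic term changes: ΔPIP = ΔVt / C = (290 − 390) / 35.5 = -2.817 cmH2O.
Original PIP = 390/35.5 + 6.8×1.0333 + 9 = 27.012 cmH2O; new PIP = 27.012 + (-2.817) = 24.195 cmH2O.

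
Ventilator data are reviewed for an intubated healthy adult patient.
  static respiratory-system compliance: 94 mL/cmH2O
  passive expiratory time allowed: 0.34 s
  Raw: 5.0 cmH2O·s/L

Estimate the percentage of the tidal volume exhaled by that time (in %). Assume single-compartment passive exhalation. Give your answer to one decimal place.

51.5

τ = R × C = 5.0 × 94 mL/cmH2O = 5.0 × 0.094 L/cmH2O = 0.47 s.
Passive exhalation: V(t)/V₀ = e^(−t/τ) = e^(−0.34/0.47) = 0.4851.
Fraction exhaled = 1 − 0.4851 = 0.5149 → 51.49%.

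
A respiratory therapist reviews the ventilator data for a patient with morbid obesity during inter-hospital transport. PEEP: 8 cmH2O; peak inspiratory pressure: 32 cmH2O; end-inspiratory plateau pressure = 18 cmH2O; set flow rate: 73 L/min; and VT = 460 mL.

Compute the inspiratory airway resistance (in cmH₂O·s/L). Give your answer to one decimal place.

Flow: 73 L/min ÷ 60 = 1.2167 L/s.
Raw = (PIP − Pplat) / flow = (32 − 18) / 1.2167 = 14.0 / 1.2167 = 11.507 cmH2O·s/L.

11.5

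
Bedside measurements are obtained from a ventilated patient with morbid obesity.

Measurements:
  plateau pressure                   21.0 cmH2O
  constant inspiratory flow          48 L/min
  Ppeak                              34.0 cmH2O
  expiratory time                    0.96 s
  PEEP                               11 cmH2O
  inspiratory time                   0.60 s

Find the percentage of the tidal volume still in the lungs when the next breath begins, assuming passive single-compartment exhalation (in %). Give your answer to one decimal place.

Flow: 48 L/min ÷ 60 = 0.8 L/s.
Vt = flow × Ti = 0.8 L/s × 0.60 s × 1000 mL/L = 480.0 mL.
R = (PIP − Pplat)/V̇ = (34.0 − 21.0) / 0.8 = 13.0/0.8 = 16.25 cmH2O·s/L.
C = Vt/(Pplat − PEEP) = 480.0 / (21.0 − 11) = 480.0/10.0 = 48.0 mL/cmH2O.
τ = R × C = 16.25 × 0.048 L/cmH2O = 0.78 s.
Fraction remaining at end-expiration = e^(−Te/τ) = e^(−0.96/0.78) = 0.2921 → 29.21%.

29.2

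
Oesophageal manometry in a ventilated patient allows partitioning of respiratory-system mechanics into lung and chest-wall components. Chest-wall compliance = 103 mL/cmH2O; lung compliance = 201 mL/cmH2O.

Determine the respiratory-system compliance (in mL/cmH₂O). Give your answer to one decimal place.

Lung and chest wall are elastances in series: 1/Crs = 1/CL + 1/Ccw.
1/Crs = 1/201 + 1/103 = 0.01468.
Crs = 68.12 mL/cmH2O.

68.1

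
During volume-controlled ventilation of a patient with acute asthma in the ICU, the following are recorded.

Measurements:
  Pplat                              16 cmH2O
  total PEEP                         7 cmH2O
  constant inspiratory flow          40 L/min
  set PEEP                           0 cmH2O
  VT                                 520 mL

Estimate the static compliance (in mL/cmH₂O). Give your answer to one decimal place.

End-expiratory occlusion gives total PEEP = 7 cmH2O (intrinsic PEEP = 7 − 0 = 7). Use total PEEP for the elastic gradient.
Cstat = Vt / (Pplat − PEEPtotal) = 520 / (16 − 7) = 520 / 9.0 = 57.778 mL/cmH2O.

57.8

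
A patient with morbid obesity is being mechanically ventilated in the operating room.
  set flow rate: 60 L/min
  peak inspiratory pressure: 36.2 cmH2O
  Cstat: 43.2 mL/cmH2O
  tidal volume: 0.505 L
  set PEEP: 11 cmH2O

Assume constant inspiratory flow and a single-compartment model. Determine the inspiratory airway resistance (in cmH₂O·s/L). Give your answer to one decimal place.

13.5

Flow: 60 L/min ÷ 60 = 1 L/s.
Equation of motion (constant flow): PIP = Vt/C + R·V̇ + PEEP.
R·V̇ = PIP − Vt/C − PEEP = 36.2 − 505/43.2 − 11 = 36.2 − 11.69 − 11 = 13.51 cmH2O.
R = 13.51 / 1 = 13.51 cmH2O·s/L.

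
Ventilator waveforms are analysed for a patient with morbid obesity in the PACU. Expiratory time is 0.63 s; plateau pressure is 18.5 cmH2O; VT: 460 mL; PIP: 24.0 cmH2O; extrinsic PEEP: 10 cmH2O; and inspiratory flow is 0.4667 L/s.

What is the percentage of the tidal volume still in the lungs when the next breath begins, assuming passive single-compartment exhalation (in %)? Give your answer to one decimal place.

37.2

R = (PIP − Pplat)/V̇ = (24.0 − 18.5) / 0.4667 = 5.5/0.4667 = 11.785 cmH2O·s/L.
C = Vt/(Pplat − PEEP) = 460.0 / (18.5 − 10) = 460.0/8.5 = 54.118 mL/cmH2O.
τ = R × C = 11.785 × 0.05412 L/cmH2O = 0.6378 s.
Fraction remaining at end-expiration = e^(−Te/τ) = e^(−0.63/0.6378) = 0.3724 → 37.24%.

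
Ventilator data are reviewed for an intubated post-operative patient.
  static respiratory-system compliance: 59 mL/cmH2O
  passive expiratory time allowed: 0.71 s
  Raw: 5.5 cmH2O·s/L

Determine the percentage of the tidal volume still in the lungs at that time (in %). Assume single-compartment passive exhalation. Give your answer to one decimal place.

τ = R × C = 5.5 × 59 mL/cmH2O = 5.5 × 0.059 L/cmH2O = 0.3245 s.
Passive exhalation: V(t)/V₀ = e^(−t/τ) = e^(−0.71/0.3245) = 0.1121.
Fraction remaining = 0.1121 → 11.21%.

11.2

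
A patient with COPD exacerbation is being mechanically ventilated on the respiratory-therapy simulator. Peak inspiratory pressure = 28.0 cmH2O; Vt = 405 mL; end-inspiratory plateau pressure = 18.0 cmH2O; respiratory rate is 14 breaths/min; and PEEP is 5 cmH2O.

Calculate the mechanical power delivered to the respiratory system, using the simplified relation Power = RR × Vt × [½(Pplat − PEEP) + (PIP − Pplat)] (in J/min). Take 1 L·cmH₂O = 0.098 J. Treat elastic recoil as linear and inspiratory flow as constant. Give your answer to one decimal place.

9.2

Per-breath work = Vt × [½(Pplat−PEEP) + (PIP−Pplat)] = 0.405 × [0.5×13.0 + 10.0] = 0.405 × 16.5 = 6.683 L·cmH2O.
Power = 14 × 6.683 = 93.562 L·cmH2O/min.
× 0.098 J/(L·cmH2O) → 9.169 J/min.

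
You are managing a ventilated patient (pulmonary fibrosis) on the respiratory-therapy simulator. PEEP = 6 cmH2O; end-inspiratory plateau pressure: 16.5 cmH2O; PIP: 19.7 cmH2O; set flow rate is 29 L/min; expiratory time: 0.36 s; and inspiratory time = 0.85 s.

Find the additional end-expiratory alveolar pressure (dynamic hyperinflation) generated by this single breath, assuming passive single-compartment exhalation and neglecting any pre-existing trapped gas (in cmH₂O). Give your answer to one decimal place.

2.6

Flow: 29 L/min ÷ 60 = 0.4833 L/s.
Vt = flow × Ti = 0.4833 L/s × 0.85 s × 1000 mL/L = 410.81 mL.
R = (PIP − Pplat)/V̇ = (19.7 − 16.5) / 0.4833 = 3.2/0.4833 = 6.621 cmH2O·s/L.
C = Vt/(Pplat − PEEP) = 410.81 / (16.5 − 6) = 410.81/10.5 = 39.125 mL/cmH2O.
τ = R × C = 6.621 × 0.03913 L/cmH2O = 0.2591 s.
Fraction remaining = e^(−Te/τ) = e^(−0.36/0.2591) = 0.2492; trapped volume = 410.81 × 0.2492 = 102.37 mL.
Additional alveolar pressure from trapping ≈ V_trapped / C = 102.37 / 39.125 = 2.616 cmH2O.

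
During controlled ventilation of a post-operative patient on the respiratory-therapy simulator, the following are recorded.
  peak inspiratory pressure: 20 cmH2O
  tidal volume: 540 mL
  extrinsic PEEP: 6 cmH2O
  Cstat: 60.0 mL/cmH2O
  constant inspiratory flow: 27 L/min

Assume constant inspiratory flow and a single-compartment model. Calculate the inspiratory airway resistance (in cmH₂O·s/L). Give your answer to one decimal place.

Flow: 27 L/min ÷ 60 = 0.45 L/s.
Equation of motion (constant flow): PIP = Vt/C + R·V̇ + PEEP.
R·V̇ = PIP − Vt/C − PEEP = 20 − 540/60.0 − 6 = 20 − 9.0 − 6 = 5.0 cmH2O.
R = 5.0 / 0.45 = 11.111 cmH2O·s/L.

11.1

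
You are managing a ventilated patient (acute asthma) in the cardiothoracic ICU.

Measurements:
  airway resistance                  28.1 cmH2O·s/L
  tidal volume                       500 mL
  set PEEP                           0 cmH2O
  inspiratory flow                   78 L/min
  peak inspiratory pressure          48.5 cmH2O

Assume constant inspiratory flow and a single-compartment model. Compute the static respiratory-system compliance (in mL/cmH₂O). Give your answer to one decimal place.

Flow: 78 L/min ÷ 60 = 1.3 L/s.
Equation of motion (constant flow): PIP = Vt/C + R·V̇ + PEEP.
Vt/C = PIP − R·V̇ − PEEP = 48.5 − 28.1×1.3 − 0 = 48.5 − 36.53 − 0 = 11.97 cmH2O.
C = Vt / 11.97 = 500 / 11.97 = 41.771 mL/cmH2O.

41.8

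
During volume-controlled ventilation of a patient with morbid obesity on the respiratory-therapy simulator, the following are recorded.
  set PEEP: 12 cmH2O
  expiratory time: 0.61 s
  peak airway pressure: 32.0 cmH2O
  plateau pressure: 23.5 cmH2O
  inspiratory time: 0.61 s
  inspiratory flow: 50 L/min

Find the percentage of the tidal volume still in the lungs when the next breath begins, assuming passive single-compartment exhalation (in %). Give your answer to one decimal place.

Flow: 50 L/min ÷ 60 = 0.8333 L/s.
Vt = flow × Ti = 0.8333 L/s × 0.61 s × 1000 mL/L = 508.31 mL.
R = (PIP − Pplat)/V̇ = (32.0 − 23.5) / 0.8333 = 8.5/0.8333 = 10.2 cmH2O·s/L.
C = Vt/(Pplat − PEEP) = 508.31 / (23.5 − 12) = 508.31/11.5 = 44.201 mL/cmH2O.
τ = R × C = 10.2 × 0.0442 L/cmH2O = 0.4508 s.
Fraction remaining at end-expiration = e^(−Te/τ) = e^(−0.61/0.4508) = 0.2584 → 25.84%.

25.8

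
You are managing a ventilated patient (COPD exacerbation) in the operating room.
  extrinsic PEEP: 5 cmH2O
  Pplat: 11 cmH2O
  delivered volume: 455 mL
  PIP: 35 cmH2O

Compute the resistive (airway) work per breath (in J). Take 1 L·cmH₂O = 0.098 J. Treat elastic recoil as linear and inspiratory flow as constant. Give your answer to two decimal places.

1.07

With constant inspiratory flow the resistive pressure is constant at PIP − Pplat = 35 − 11 = 24.0 cmH2O, so resistive work = 24.0 × 0.455 = 10.92 L·cmH2O.
× 0.098 J/(L·cmH2O) → 1.07 J.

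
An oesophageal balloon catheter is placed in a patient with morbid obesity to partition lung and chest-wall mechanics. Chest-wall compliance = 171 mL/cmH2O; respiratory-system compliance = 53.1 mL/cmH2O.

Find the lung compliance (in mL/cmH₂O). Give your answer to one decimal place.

77.0

1/CL = 1/Crs − 1/Ccw.
1/CL = 1/53.1 − 1/171 = 0.01298.
CL = 77.042 mL/cmH2O.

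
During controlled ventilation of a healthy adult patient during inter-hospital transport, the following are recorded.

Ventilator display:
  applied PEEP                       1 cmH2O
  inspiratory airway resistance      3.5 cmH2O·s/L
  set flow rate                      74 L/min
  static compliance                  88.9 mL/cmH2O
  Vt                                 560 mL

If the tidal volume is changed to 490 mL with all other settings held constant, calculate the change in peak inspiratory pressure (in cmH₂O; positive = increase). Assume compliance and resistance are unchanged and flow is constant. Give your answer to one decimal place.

PIP = Vt/C + R·V̇ + PEEP (constant-flow equation of motion).
Only the elastic term changes: ΔPIP = ΔVt / C = (490 − 560) / 88.9 = -0.7874 cmH2O.

-0.8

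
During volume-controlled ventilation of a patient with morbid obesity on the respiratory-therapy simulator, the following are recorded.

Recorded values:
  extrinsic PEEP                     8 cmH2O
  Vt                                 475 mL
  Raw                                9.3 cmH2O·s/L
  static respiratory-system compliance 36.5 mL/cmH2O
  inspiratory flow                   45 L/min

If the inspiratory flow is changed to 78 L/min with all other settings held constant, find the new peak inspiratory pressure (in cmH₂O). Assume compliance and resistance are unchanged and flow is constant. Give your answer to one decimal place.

Flow: 45 L/min ÷ 60 = 0.75 L/s.
New flow: 78 L/min ÷ 60 = 1.3 L/s.
PIP = Vt/C + R·V̇ + PEEP (constant-flow equation of motion).
Only the resistive term changes: ΔPIP = R × ΔV̇ = 9.3 × (1.3 − 0.75) = 9.3 × 0.55 = 5.115 cmH2O.
Original PIP = 475/36.5 + 9.3×0.75 + 8 = 27.989 cmH2O; new PIP = 27.989 + (5.115) = 33.104 cmH2O.

33.1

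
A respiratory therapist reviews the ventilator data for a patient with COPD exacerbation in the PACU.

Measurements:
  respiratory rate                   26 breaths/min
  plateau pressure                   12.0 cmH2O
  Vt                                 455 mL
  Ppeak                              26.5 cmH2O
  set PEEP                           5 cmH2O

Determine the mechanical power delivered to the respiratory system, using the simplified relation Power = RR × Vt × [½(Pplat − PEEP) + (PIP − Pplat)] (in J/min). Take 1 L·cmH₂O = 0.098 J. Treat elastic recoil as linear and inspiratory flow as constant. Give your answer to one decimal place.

Per-breath work = Vt × [½(Pplat−PEEP) + (PIP−Pplat)] = 0.455 × [0.5×7.0 + 14.5] = 0.455 × 18.0 = 8.19 L·cmH2O.
Power = 26 × 8.19 = 212.94 L·cmH2O/min.
× 0.098 J/(L·cmH2O) → 20.868 J/min.

20.9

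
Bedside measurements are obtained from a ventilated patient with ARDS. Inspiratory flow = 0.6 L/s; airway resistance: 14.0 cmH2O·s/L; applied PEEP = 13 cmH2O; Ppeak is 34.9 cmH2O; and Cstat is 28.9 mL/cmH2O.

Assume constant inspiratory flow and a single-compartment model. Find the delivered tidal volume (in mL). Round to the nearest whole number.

Equation of motion (constant flow): PIP = Vt/C + R·V̇ + PEEP.
Vt/C = PIP − R·V̇ − PEEP = 34.9 − 8.4 − 13 = 13.5 cmH2O.
Vt = C × 13.5 = 28.9 × 13.5 = 390.15 mL.

390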